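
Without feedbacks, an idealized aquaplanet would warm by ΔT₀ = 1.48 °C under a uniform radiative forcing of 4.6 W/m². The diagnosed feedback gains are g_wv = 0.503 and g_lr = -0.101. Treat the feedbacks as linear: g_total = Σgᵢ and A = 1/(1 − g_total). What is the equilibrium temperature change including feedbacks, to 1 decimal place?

2.5 °C

Total gain g = 0.503 − 0.101 = 0.402.
Amplification A = 1/(1 − 0.402) = 1.672.
ΔT = 1.48 × 1.672 = 2.5 °C.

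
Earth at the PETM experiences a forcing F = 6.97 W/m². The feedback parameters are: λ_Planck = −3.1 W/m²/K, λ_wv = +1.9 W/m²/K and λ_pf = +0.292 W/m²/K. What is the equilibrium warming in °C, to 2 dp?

Net feedback parameter λ = (−3.1) + (+1.9) + (+0.292) = -0.908 W/m²/K.
ΔT = −F/λ = −6.97/(-0.908) = 7.68 °C.

7.68 °C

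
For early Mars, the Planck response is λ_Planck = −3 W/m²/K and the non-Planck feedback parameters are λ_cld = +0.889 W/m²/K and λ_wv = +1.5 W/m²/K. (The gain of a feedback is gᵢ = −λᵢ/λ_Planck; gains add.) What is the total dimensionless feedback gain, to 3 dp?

Convert to gains: g_cld = 0.889/3 = 0.2963; g_wv = 1.5/3 = 0.5.
Total gain g = 0.7963.

0.796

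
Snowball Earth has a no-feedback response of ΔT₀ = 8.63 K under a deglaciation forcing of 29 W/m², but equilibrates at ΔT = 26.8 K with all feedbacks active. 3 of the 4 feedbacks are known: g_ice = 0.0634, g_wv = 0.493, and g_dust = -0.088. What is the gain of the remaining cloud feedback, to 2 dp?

Amplification A = ΔT/ΔT₀ = 26.8/8.63 = 3.105.
Total gain g = 1 − 1/A = 1 − 1/3.105 = 0.6779.
Known gains sum to 0.0634 + 0.493 − 0.088 = 0.4684.
g_cld = 0.6779 − 0.4684 = 0.21.

0.21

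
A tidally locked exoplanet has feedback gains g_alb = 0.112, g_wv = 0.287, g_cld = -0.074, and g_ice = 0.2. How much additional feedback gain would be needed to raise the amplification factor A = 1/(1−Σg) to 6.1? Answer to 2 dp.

0.31

Current total gain = 0.525.
Target gain for A = 6.1: g* = 1 − 1/6.1 = 0.8361.
Additional gain needed = 0.8361 − 0.525 = 0.31.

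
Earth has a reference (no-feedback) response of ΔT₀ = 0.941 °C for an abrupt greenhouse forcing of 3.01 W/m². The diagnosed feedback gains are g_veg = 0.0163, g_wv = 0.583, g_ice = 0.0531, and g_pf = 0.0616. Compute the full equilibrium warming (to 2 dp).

3.29 °C

Total gain g = 0.0163 + 0.583 + 0.0531 + 0.0616 = 0.714.
Amplification A = 1/(1 − 0.714) = 3.497.
ΔT = 0.941 × 3.497 = 3.29 °C.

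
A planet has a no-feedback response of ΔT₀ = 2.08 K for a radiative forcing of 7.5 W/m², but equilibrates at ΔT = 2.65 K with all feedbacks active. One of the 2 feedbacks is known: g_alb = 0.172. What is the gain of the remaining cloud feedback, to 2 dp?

0.04

Amplification A = ΔT/ΔT₀ = 2.65/2.08 = 1.274.
Total gain g = 1 − 1/A = 1 − 1/1.274 = 0.2151.
The known gain is 0.172.
g_cld = 0.2151 − 0.172 = 0.04.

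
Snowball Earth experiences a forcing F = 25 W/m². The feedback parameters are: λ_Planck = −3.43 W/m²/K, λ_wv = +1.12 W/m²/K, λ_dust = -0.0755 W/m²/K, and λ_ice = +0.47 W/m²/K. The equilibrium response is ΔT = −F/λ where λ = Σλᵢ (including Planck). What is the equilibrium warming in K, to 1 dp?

13.1 K

Net feedback parameter λ = (−3.43) + (+1.12) + (-0.0755) + (+0.47) = -1.9155 W/m²/K.
ΔT = −F/λ = −25/(-1.9155) = 13.1 K.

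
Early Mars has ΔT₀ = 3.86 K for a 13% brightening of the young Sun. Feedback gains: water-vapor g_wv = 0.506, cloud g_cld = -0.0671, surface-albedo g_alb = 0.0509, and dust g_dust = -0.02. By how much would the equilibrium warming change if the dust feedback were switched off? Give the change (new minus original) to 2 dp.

Original: g = 0.4698, ΔT = 3.86/(1−0.4698) = 7.2803 K.
Without dust: g' = 0.4898, ΔT' = 3.86/(1−0.4898) = 7.5657 K.
Change = 7.5657 − 7.2803 = 0.29 K.

0.29 K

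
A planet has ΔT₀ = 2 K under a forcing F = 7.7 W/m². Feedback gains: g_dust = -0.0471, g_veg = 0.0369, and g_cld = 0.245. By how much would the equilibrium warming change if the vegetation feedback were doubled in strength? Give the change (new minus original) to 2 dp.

Original: g = 0.2348, ΔT = 2/(1−0.2348) = 2.6137 K.
With doubled vegetation: g' = 0.2717, ΔT' = 2/(1−0.2717) = 2.7461 K.
Change = 2.7461 − 2.6137 = 0.13 K.

0.13 K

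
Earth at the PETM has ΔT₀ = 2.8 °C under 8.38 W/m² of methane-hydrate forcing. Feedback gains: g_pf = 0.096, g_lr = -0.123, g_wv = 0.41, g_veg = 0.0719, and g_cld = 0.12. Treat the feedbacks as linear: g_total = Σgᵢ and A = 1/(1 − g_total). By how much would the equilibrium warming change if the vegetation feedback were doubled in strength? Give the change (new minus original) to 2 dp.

Original: g = 0.5749, ΔT = 2.8/(1−0.5749) = 6.5867 °C.
With doubled vegetation: g' = 0.6468, ΔT' = 2.8/(1−0.6468) = 7.9275 °C.
Change = 7.9275 − 6.5867 = 1.34 °C.

1.34 °C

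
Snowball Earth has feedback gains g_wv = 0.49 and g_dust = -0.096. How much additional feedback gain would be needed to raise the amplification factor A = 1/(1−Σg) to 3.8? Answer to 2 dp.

Current total gain = 0.394.
Target gain for A = 3.8: g* = 1 − 1/3.8 = 0.7368.
Additional gain needed = 0.7368 − 0.394 = 0.34.

0.34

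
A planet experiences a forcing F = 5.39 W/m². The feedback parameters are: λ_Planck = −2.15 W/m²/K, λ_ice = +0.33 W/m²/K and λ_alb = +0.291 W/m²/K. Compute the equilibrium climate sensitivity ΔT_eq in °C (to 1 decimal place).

Net feedback parameter λ = (−2.15) + (+0.33) + (+0.291) = -1.529 W/m²/K.
ΔT = −F/λ = −5.39/(-1.529) = 3.5 °C.

3.5 °C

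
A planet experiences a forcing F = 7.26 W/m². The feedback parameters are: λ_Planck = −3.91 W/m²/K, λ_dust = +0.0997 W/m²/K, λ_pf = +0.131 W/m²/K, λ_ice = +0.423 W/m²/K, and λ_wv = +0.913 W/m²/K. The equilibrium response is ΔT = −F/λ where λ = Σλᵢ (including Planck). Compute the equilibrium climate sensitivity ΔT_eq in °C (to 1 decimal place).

Net feedback parameter λ = (−3.91) + (+0.0997) + (+0.131) + (+0.423) + (+0.913) = -2.3433 W/m²/K.
ΔT = −F/λ = −7.26/(-2.3433) = 3.1 °C.

3.1 °C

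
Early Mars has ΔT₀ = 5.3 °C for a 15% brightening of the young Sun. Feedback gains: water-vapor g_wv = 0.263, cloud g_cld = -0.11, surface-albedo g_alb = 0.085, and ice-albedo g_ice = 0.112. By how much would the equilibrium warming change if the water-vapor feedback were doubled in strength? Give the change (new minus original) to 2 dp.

5.54 °C

Original: g = 0.35, ΔT = 5.3/(1−0.35) = 8.1538 °C.
With doubled water-vapor: g' = 0.613, ΔT' = 5.3/(1−0.613) = 13.6951 °C.
Change = 13.6951 − 8.1538 = 5.54 °C.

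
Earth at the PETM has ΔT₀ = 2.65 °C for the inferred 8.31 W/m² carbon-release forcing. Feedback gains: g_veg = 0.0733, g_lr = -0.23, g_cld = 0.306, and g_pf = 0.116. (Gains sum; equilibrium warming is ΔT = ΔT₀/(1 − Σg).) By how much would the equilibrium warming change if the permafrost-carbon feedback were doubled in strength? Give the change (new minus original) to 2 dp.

0.68 °C

Original: g = 0.2653, ΔT = 2.65/(1−0.2653) = 3.6069 °C.
With doubled permafrost-carbon: g' = 0.3813, ΔT' = 2.65/(1−0.3813) = 4.2832 °C.
Change = 4.2832 − 3.6069 = 0.68 °C.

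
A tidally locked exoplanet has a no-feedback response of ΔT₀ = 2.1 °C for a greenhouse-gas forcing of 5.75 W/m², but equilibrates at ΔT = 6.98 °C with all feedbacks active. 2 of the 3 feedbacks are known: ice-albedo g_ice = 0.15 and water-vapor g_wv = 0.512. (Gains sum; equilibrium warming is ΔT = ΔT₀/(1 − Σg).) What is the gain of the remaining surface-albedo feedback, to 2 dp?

0.04

Amplification A = ΔT/ΔT₀ = 6.98/2.1 = 3.324.
Total gain g = 1 − 1/A = 1 − 1/3.324 = 0.6992.
Known gains sum to 0.15 + 0.512 = 0.662.
g_alb = 0.6992 − 0.662 = 0.04.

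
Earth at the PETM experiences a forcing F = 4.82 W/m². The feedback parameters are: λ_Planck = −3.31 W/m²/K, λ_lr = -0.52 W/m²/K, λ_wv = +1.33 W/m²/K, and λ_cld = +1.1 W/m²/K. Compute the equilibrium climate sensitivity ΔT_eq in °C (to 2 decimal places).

3.44 °C

Net feedback parameter λ = (−3.31) + (-0.52) + (+1.33) + (+1.1) = -1.4 W/m²/K.
ΔT = −F/λ = −4.82/(-1.4) = 3.44 °C.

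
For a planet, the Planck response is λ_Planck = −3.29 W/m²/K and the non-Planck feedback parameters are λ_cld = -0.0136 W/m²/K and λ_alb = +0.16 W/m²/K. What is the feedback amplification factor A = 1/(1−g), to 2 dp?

Convert to gains: g_cld = -0.0136/3.29 = -0.004134; g_alb = 0.16/3.29 = 0.04863.
Total gain g = 0.044496.
A = 1/(1 − 0.044496) = 1.05.

1.05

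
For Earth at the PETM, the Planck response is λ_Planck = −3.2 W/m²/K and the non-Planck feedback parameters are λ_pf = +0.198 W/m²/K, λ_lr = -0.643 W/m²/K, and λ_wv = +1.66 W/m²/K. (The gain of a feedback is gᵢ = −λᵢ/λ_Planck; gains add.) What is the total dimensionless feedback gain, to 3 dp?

0.380

Convert to gains: g_pf = 0.198/3.2 = 0.06187; g_lr = -0.643/3.2 = -0.2009; g_wv = 1.66/3.2 = 0.5187.
Total gain g = 0.37967.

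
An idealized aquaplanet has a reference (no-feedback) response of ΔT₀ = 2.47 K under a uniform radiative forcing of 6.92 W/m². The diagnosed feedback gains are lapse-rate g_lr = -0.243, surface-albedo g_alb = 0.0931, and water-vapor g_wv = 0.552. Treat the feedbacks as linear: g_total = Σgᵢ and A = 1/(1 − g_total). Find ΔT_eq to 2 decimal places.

4.13 K

Total gain g = -0.243 + 0.0931 + 0.552 = 0.4021.
Amplification A = 1/(1 − 0.4021) = 1.673.
ΔT = 2.47 × 1.673 = 4.13 K.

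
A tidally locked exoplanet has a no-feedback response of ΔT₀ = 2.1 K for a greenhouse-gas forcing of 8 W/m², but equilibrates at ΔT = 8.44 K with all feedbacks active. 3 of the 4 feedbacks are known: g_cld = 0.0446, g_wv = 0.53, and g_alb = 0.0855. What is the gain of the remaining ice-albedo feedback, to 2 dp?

Amplification A = ΔT/ΔT₀ = 8.44/2.1 = 4.019.
Total gain g = 1 − 1/A = 1 − 1/4.019 = 0.7512.
Known gains sum to 0.0446 + 0.53 + 0.0855 = 0.6601.
g_ice = 0.7512 − 0.6601 = 0.09.

0.09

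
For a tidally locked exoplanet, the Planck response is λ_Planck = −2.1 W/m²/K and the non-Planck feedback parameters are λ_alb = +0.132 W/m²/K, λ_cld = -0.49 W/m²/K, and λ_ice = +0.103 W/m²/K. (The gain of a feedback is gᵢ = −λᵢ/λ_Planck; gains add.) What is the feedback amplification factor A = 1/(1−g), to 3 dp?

0.892

Convert to gains: g_alb = 0.132/2.1 = 0.06286; g_cld = -0.49/2.1 = -0.2333; g_ice = 0.103/2.1 = 0.04905.
Total gain g = -0.12139.
A = 1/(1 + 0.12139) = 0.892.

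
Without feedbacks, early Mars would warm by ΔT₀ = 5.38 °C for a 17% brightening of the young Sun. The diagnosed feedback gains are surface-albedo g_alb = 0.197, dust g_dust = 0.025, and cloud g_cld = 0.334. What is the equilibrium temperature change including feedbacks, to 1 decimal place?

12.1 °C

Total gain g = 0.197 + 0.025 + 0.334 = 0.556.
Amplification A = 1/(1 − 0.556) = 2.252.
ΔT = 5.38 × 2.252 = 12.1 °C.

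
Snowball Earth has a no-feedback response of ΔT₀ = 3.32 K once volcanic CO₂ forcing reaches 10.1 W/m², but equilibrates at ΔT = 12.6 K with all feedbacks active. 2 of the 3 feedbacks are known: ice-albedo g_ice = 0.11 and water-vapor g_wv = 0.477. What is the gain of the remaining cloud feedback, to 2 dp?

0.15

Amplification A = ΔT/ΔT₀ = 12.6/3.32 = 3.795.
Total gain g = 1 − 1/A = 1 − 1/3.795 = 0.7365.
Known gains sum to 0.11 + 0.477 = 0.587.
g_cld = 0.7365 − 0.587 = 0.15.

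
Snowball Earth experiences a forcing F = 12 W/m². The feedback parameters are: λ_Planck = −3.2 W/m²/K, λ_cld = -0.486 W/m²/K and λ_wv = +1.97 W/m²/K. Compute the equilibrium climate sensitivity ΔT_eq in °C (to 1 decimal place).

7.0 °C

Net feedback parameter λ = (−3.2) + (-0.486) + (+1.97) = -1.716 W/m²/K.
ΔT = −F/λ = −12/(-1.716) = 7.0 °C.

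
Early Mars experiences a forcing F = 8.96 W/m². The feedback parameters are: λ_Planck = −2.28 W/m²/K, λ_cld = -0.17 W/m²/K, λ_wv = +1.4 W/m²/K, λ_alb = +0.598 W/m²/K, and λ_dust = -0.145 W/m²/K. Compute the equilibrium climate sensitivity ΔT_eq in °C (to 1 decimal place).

Net feedback parameter λ = (−2.28) + (-0.17) + (+1.4) + (+0.598) + (-0.145) = -0.597 W/m²/K.
ΔT = −F/λ = −8.96/(-0.597) = 15.0 °C.

15.0 °C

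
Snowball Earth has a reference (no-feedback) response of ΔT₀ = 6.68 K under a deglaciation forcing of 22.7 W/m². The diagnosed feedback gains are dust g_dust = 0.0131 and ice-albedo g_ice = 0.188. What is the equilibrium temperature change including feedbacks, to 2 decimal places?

Total gain g = 0.0131 + 0.188 = 0.2011.
Amplification A = 1/(1 − 0.2011) = 1.252.
ΔT = 6.68 × 1.252 = 8.36 K.

8.36 K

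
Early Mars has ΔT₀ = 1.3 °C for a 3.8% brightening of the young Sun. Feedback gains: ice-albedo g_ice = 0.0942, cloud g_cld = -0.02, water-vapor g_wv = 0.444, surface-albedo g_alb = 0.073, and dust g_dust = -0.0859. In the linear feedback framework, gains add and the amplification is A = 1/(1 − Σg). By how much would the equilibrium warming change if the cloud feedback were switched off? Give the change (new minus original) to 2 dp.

0.11 °C

Original: g = 0.5053, ΔT = 1.3/(1−0.5053) = 2.6279 °C.
Without cloud: g' = 0.5253, ΔT' = 1.3/(1−0.5253) = 2.7386 °C.
Change = 2.7386 − 2.6279 = 0.11 °C.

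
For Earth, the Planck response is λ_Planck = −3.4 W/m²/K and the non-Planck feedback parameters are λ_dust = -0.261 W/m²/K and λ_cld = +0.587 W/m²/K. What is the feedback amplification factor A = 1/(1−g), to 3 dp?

Convert to gains: g_dust = -0.261/3.4 = -0.07676; g_cld = 0.587/3.4 = 0.1726.
Total gain g = 0.09584.
A = 1/(1 − 0.09584) = 1.106.

1.106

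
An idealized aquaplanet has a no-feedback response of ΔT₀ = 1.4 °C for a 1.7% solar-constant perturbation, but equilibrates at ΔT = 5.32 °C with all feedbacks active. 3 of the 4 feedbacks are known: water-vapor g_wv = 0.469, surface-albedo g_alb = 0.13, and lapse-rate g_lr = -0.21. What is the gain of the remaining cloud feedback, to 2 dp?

0.35

Amplification A = ΔT/ΔT₀ = 5.32/1.4 = 3.8.
Total gain g = 1 − 1/A = 1 − 1/3.8 = 0.7368.
Known gains sum to 0.469 + 0.13 − 0.21 = 0.389.
g_cld = 0.7368 − 0.389 = 0.35.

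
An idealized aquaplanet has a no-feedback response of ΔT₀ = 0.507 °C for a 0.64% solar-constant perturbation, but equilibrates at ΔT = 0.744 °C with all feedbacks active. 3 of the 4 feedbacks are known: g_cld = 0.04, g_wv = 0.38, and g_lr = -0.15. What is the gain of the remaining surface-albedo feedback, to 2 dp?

Amplification A = ΔT/ΔT₀ = 0.744/0.507 = 1.467.
Total gain g = 1 − 1/A = 1 − 1/1.467 = 0.3183.
Known gains sum to 0.04 + 0.38 − 0.15 = 0.27.
g_alb = 0.3183 − 0.27 = 0.05.

0.05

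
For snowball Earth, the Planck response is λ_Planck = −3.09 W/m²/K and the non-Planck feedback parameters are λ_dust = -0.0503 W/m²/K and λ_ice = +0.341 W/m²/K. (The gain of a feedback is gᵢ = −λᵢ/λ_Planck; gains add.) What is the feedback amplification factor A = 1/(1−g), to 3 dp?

Convert to gains: g_dust = -0.0503/3.09 = -0.01628; g_ice = 0.341/3.09 = 0.1104.
Total gain g = 0.09412.
A = 1/(1 − 0.09412) = 1.104.

1.104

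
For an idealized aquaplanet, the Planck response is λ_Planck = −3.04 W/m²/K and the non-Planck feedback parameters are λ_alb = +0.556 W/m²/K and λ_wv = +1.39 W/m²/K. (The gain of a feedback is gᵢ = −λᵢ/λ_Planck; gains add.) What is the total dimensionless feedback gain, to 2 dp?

0.64

Convert to gains: g_alb = 0.556/3.04 = 0.1829; g_wv = 1.39/3.04 = 0.4572.
Total gain g = 0.6401.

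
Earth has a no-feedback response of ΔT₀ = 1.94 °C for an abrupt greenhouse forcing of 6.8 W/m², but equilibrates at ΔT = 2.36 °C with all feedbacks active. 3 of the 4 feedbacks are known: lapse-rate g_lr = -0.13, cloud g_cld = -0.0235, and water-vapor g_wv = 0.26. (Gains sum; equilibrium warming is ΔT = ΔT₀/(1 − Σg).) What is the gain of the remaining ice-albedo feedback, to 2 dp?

0.07

Amplification A = ΔT/ΔT₀ = 2.36/1.94 = 1.216.
Total gain g = 1 − 1/A = 1 − 1/1.216 = 0.1776.
Known gains sum to -0.13 − 0.0235 + 0.26 = 0.1065.
g_ice = 0.1776 − 0.1065 = 0.07.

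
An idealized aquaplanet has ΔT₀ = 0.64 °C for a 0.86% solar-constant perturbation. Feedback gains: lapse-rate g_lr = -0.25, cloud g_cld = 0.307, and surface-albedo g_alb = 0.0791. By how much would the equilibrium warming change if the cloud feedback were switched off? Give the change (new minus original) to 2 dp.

-0.19 °C

Original: g = 0.1361, ΔT = 0.64/(1−0.1361) = 0.7408 °C.
Without cloud: g' = -0.1709, ΔT' = 0.64/(1+0.1709) = 0.5466 °C.
Change = 0.5466 − 0.7408 = -0.19 °C.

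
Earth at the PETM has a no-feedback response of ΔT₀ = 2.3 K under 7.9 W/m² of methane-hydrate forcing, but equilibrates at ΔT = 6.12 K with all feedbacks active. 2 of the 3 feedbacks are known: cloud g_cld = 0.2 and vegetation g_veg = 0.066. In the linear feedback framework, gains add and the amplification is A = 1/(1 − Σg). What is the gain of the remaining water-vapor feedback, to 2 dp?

0.36

Amplification A = ΔT/ΔT₀ = 6.12/2.3 = 2.661.
Total gain g = 1 − 1/A = 1 − 1/2.661 = 0.6242.
Known gains sum to 0.2 + 0.066 = 0.266.
g_wv = 0.6242 − 0.266 = 0.36.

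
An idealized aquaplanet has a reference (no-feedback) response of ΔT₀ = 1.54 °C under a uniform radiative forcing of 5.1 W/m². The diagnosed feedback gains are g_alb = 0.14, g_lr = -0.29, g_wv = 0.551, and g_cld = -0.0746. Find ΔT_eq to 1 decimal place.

2.3 °C

Total gain g = 0.14 − 0.29 + 0.551 − 0.0746 = 0.3264.
Amplification A = 1/(1 − 0.3264) = 1.485.
ΔT = 1.54 × 1.485 = 2.3 °C.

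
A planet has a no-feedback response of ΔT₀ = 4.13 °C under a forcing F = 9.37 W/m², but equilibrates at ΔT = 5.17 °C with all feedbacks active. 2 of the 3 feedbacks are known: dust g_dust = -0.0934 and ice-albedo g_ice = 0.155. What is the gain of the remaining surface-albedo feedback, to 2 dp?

Amplification A = ΔT/ΔT₀ = 5.17/4.13 = 1.252.
Total gain g = 1 − 1/A = 1 − 1/1.252 = 0.2013.
Known gains sum to -0.0934 + 0.155 = 0.0616.
g_alb = 0.2013 − 0.0616 = 0.14.

0.14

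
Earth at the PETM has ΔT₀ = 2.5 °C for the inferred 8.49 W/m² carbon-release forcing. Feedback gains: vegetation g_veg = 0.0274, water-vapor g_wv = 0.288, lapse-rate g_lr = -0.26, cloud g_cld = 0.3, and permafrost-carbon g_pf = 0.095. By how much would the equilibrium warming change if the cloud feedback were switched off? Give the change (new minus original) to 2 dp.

-1.61 °C

Original: g = 0.4504, ΔT = 2.5/(1−0.4504) = 4.5488 °C.
Without cloud: g' = 0.1504, ΔT' = 2.5/(1−0.1504) = 2.9426 °C.
Change = 2.9426 − 4.5488 = -1.61 °C.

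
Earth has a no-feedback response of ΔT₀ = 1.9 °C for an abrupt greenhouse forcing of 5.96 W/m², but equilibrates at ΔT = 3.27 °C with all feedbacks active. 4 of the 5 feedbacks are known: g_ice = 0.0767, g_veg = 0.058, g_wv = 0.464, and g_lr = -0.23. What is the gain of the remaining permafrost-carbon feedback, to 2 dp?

Amplification A = ΔT/ΔT₀ = 3.27/1.9 = 1.721.
Total gain g = 1 − 1/A = 1 − 1/1.721 = 0.4189.
Known gains sum to 0.0767 + 0.058 + 0.464 − 0.23 = 0.3687.
g_pf = 0.4189 − 0.3687 = 0.05.

0.05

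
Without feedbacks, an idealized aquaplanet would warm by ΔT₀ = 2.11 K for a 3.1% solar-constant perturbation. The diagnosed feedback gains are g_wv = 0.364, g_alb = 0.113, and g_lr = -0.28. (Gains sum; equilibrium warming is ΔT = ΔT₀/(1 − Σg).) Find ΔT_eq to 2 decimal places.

2.63 K

Total gain g = 0.364 + 0.113 − 0.28 = 0.197.
Amplification A = 1/(1 − 0.197) = 1.245.
ΔT = 2.11 × 1.245 = 2.63 K.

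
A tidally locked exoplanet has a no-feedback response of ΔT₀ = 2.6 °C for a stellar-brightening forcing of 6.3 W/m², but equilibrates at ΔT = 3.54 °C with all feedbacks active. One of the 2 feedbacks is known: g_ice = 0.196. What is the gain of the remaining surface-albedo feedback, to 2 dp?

0.07

Amplification A = ΔT/ΔT₀ = 3.54/2.6 = 1.362.
Total gain g = 1 − 1/A = 1 − 1/1.362 = 0.2658.
The known gain is 0.196.
g_alb = 0.2658 − 0.196 = 0.07.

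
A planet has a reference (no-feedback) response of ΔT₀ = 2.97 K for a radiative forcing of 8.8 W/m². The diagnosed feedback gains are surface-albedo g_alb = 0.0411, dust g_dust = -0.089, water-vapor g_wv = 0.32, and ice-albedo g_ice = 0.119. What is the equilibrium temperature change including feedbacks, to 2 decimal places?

Total gain g = 0.0411 − 0.089 + 0.32 + 0.119 = 0.3911.
Amplification A = 1/(1 − 0.3911) = 1.642.
ΔT = 2.97 × 1.642 = 4.88 K.

4.88 K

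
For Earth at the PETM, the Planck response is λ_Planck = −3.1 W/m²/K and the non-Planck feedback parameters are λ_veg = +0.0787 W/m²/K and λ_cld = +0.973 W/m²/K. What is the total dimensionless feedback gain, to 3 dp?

Convert to gains: g_veg = 0.0787/3.1 = 0.02539; g_cld = 0.973/3.1 = 0.3139.
Total gain g = 0.33929.

0.339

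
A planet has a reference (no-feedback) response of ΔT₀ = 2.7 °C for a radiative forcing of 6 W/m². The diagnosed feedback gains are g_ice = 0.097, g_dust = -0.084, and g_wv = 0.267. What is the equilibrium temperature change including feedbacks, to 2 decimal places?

3.75 °C

Total gain g = 0.097 − 0.084 + 0.267 = 0.28.
Amplification A = 1/(1 − 0.28) = 1.389.
ΔT = 2.7 × 1.389 = 3.75 °C.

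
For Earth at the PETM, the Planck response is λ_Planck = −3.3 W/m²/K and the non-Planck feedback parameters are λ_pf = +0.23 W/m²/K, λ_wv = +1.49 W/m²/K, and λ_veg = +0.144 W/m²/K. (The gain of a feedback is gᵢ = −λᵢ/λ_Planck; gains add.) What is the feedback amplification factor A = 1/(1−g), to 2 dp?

Convert to gains: g_pf = 0.23/3.3 = 0.0697; g_wv = 1.49/3.3 = 0.4515; g_veg = 0.144/3.3 = 0.04364.
Total gain g = 0.56484.
A = 1/(1 − 0.56484) = 2.30.

2.30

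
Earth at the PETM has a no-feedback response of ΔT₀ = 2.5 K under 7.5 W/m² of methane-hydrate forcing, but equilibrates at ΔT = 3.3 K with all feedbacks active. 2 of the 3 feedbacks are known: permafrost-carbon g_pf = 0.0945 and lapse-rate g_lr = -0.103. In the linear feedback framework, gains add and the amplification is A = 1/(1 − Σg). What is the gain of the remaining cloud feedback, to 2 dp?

0.25

Amplification A = ΔT/ΔT₀ = 3.3/2.5 = 1.32.
Total gain g = 1 − 1/A = 1 − 1/1.32 = 0.2424.
Known gains sum to 0.0945 − 0.103 = -0.0085.
g_cld = 0.2424 + 0.0085 = 0.25.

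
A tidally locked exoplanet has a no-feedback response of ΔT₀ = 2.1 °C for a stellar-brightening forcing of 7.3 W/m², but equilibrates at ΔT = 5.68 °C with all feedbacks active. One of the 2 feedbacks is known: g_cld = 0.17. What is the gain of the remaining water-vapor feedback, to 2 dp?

0.46

Amplification A = ΔT/ΔT₀ = 5.68/2.1 = 2.705.
Total gain g = 1 − 1/A = 1 − 1/2.705 = 0.6303.
The known gain is 0.17.
g_wv = 0.6303 − 0.17 = 0.46.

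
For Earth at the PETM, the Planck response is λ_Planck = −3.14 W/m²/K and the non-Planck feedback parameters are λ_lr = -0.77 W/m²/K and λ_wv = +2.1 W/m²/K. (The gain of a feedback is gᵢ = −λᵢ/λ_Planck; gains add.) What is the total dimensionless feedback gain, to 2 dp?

Convert to gains: g_lr = -0.77/3.14 = -0.2452; g_wv = 2.1/3.14 = 0.6688.
Total gain g = 0.4236.

0.42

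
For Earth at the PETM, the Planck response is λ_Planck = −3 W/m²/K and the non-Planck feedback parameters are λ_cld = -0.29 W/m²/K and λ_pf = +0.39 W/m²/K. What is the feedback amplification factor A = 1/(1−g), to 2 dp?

Convert to gains: g_cld = -0.29/3 = -0.09667; g_pf = 0.39/3 = 0.13.
Total gain g = 0.03333.
A = 1/(1 − 0.03333) = 1.03.

1.03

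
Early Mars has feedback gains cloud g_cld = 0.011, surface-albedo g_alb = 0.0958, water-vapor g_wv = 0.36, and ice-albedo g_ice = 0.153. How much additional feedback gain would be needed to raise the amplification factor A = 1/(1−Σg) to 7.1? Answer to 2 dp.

0.24

Current total gain = 0.6198.
Target gain for A = 7.1: g* = 1 − 1/7.1 = 0.8592.
Additional gain needed = 0.8592 − 0.6198 = 0.24.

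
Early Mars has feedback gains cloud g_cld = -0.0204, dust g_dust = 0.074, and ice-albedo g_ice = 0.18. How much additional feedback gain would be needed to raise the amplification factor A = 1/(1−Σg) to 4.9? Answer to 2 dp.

0.56

Current total gain = 0.2336.
Target gain for A = 4.9: g* = 1 − 1/4.9 = 0.7959.
Additional gain needed = 0.7959 − 0.2336 = 0.56.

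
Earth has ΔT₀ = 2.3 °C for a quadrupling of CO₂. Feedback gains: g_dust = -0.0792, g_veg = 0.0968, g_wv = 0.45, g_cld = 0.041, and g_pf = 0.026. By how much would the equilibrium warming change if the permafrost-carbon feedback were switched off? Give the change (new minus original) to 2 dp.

-0.26 °C

Original: g = 0.5346, ΔT = 2.3/(1−0.5346) = 4.9420 °C.
Without permafrost-carbon: g' = 0.5086, ΔT' = 2.3/(1−0.5086) = 4.6805 °C.
Change = 4.6805 − 4.9420 = -0.26 °C.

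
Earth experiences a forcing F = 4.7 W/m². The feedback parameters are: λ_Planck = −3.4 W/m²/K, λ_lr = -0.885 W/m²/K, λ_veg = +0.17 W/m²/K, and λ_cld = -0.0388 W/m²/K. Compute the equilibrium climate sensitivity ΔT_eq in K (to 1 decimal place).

Net feedback parameter λ = (−3.4) + (-0.885) + (+0.17) + (-0.0388) = -4.1538 W/m²/K.
ΔT = −F/λ = −4.7/(-4.1538) = 1.1 K.

1.1 K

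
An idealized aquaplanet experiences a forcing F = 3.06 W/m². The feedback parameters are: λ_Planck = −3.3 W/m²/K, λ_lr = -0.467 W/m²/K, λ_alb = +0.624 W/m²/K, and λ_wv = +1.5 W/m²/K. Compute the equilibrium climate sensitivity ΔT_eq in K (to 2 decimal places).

1.86 K

Net feedback parameter λ = (−3.3) + (-0.467) + (+0.624) + (+1.5) = -1.643 W/m²/K.
ΔT = −F/λ = −3.06/(-1.643) = 1.86 K.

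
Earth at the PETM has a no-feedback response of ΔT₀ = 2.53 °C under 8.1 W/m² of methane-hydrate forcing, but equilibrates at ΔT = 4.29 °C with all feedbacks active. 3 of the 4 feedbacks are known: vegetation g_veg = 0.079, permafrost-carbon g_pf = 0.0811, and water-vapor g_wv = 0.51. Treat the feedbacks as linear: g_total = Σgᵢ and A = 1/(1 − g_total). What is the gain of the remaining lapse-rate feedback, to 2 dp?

-0.26

Amplification A = ΔT/ΔT₀ = 4.29/2.53 = 1.696.
Total gain g = 1 − 1/A = 1 − 1/1.696 = 0.4104.
Known gains sum to 0.079 + 0.0811 + 0.51 = 0.6701.
g_lr = 0.4104 − 0.6701 = -0.26.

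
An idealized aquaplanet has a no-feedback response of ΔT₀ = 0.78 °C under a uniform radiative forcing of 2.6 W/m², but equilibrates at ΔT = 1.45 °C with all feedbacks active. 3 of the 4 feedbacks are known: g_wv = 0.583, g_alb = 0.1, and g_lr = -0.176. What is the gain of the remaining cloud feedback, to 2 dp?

Amplification A = ΔT/ΔT₀ = 1.45/0.78 = 1.859.
Total gain g = 1 − 1/A = 1 − 1/1.859 = 0.4621.
Known gains sum to 0.583 + 0.1 − 0.176 = 0.507.
g_cld = 0.4621 − 0.507 = -0.04.

-0.04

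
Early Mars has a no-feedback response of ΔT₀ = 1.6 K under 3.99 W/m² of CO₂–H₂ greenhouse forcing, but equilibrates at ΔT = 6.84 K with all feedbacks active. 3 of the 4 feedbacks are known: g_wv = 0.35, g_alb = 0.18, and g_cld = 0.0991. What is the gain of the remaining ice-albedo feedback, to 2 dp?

Amplification A = ΔT/ΔT₀ = 6.84/1.6 = 4.275.
Total gain g = 1 − 1/A = 1 − 1/4.275 = 0.7661.
Known gains sum to 0.35 + 0.18 + 0.0991 = 0.6291.
g_ice = 0.7661 − 0.6291 = 0.14.

0.14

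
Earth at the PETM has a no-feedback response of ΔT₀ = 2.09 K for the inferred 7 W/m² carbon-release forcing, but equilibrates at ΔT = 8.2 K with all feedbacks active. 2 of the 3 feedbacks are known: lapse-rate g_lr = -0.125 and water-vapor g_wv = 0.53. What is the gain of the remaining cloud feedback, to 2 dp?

Amplification A = ΔT/ΔT₀ = 8.2/2.09 = 3.923.
Total gain g = 1 − 1/A = 1 − 1/3.923 = 0.7451.
Known gains sum to -0.125 + 0.53 = 0.405.
g_cld = 0.7451 − 0.405 = 0.34.

0.34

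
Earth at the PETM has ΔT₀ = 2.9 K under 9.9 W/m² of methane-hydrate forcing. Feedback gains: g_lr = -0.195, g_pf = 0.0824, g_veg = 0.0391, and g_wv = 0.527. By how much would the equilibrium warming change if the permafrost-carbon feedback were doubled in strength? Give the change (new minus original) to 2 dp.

0.94 K

Original: g = 0.4535, ΔT = 2.9/(1−0.4535) = 5.3065 K.
With doubled permafrost-carbon: g' = 0.5359, ΔT' = 2.9/(1−0.5359) = 6.2487 K.
Change = 6.2487 − 5.3065 = 0.94 K.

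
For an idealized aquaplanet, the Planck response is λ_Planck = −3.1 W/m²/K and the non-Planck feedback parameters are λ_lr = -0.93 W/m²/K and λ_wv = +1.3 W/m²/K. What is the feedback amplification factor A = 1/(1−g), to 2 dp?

Convert to gains: g_lr = -0.93/3.1 = -0.3; g_wv = 1.3/3.1 = 0.4194.
Total gain g = 0.1194.
A = 1/(1 − 0.1194) = 1.14.

1.14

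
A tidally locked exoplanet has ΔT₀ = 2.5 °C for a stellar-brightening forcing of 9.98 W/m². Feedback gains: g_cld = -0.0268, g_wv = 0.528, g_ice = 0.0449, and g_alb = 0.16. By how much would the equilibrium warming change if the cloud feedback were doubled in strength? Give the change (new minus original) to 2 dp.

-0.71 °C

Original: g = 0.7061, ΔT = 2.5/(1−0.7061) = 8.5063 °C.
With doubled cloud: g' = 0.6793, ΔT' = 2.5/(1−0.6793) = 7.7954 °C.
Change = 7.7954 − 8.5063 = -0.71 °C.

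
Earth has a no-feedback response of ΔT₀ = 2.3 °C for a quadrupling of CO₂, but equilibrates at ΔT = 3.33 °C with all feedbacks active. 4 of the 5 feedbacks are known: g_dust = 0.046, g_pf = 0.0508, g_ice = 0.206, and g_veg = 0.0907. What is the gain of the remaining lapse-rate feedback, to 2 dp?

-0.08

Amplification A = ΔT/ΔT₀ = 3.33/2.3 = 1.448.
Total gain g = 1 − 1/A = 1 − 1/1.448 = 0.3094.
Known gains sum to 0.046 + 0.0508 + 0.206 + 0.0907 = 0.3935.
g_lr = 0.3094 − 0.3935 = -0.08.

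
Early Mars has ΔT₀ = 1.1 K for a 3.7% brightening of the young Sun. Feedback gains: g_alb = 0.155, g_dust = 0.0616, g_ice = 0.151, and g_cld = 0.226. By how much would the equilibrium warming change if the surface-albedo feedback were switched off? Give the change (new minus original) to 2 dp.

-0.75 K

Original: g = 0.5936, ΔT = 1.1/(1−0.5936) = 2.7067 K.
Without surface-albedo: g' = 0.4386, ΔT' = 1.1/(1−0.4386) = 1.9594 K.
Change = 1.9594 − 2.7067 = -0.75 K.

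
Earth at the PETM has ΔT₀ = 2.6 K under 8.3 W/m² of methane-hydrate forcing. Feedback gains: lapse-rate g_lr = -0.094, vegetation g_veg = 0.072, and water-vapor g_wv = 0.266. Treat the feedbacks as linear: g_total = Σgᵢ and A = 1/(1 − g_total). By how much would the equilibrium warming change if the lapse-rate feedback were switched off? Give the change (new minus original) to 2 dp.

0.49 K

Original: g = 0.244, ΔT = 2.6/(1−0.244) = 3.4392 K.
Without lapse-rate: g' = 0.338, ΔT' = 2.6/(1−0.338) = 3.9275 K.
Change = 3.9275 − 3.4392 = 0.49 K.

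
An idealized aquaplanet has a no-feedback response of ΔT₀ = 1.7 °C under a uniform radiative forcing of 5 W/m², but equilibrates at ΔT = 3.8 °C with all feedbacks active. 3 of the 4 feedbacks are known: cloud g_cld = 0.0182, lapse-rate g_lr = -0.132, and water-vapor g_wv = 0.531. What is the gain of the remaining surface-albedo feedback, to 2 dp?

Amplification A = ΔT/ΔT₀ = 3.8/1.7 = 2.235.
Total gain g = 1 − 1/A = 1 − 1/2.235 = 0.5526.
Known gains sum to 0.0182 − 0.132 + 0.531 = 0.4172.
g_alb = 0.5526 − 0.4172 = 0.14.

0.14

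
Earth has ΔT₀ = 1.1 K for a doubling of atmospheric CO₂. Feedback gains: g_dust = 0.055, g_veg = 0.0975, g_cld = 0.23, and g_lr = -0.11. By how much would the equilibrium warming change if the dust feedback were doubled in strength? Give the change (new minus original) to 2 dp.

0.12 K

Original: g = 0.2725, ΔT = 1.1/(1−0.2725) = 1.5120 K.
With doubled dust: g' = 0.3275, ΔT' = 1.1/(1−0.3275) = 1.6357 K.
Change = 1.6357 − 1.5120 = 0.12 K.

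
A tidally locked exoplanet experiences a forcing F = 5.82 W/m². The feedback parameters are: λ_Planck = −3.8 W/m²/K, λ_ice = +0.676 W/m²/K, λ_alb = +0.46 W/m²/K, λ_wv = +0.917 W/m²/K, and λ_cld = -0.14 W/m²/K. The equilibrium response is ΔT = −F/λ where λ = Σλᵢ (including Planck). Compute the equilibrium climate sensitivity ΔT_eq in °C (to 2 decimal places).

3.08 °C

Net feedback parameter λ = (−3.8) + (+0.676) + (+0.46) + (+0.917) + (-0.14) = -1.887 W/m²/K.
ΔT = −F/λ = −5.82/(-1.887) = 3.08 °C.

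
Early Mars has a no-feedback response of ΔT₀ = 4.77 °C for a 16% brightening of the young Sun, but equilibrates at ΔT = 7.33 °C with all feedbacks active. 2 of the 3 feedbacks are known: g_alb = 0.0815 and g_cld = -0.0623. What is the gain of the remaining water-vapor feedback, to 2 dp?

Amplification A = ΔT/ΔT₀ = 7.33/4.77 = 1.537.
Total gain g = 1 − 1/A = 1 − 1/1.537 = 0.3494.
Known gains sum to 0.0815 − 0.0623 = 0.0192.
g_wv = 0.3494 − 0.0192 = 0.33.

0.33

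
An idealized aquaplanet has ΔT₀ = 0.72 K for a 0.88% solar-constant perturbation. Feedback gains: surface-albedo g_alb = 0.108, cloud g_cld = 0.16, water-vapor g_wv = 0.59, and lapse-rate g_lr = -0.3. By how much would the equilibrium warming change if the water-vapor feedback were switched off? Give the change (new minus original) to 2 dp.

-0.93 K

Original: g = 0.558, ΔT = 0.72/(1−0.558) = 1.6290 K.
Without water-vapor: g' = -0.032, ΔT' = 0.72/(1+0.032) = 0.6977 K.
Change = 0.6977 − 1.6290 = -0.93 K.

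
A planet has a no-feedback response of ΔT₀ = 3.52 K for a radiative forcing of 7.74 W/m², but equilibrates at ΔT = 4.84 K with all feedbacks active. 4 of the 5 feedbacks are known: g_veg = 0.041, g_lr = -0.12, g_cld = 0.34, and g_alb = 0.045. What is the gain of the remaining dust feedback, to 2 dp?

Amplification A = ΔT/ΔT₀ = 4.84/3.52 = 1.375.
Total gain g = 1 − 1/A = 1 − 1/1.375 = 0.2727.
Known gains sum to 0.041 − 0.12 + 0.34 + 0.045 = 0.306.
g_dust = 0.2727 − 0.306 = -0.03.

-0.03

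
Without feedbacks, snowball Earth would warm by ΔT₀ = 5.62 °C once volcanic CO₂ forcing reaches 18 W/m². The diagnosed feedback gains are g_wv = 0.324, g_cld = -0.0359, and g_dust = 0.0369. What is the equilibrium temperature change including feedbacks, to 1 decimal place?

8.3 °C

Total gain g = 0.324 − 0.0359 + 0.0369 = 0.325.
Amplification A = 1/(1 − 0.325) = 1.481.
ΔT = 5.62 × 1.481 = 8.3 °C.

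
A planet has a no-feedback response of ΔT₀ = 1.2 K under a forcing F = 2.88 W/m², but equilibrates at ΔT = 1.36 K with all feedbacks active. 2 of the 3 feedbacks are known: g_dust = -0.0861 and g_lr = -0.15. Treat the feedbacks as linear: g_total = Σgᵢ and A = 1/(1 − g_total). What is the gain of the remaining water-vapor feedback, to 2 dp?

0.35

Amplification A = ΔT/ΔT₀ = 1.36/1.2 = 1.133.
Total gain g = 1 − 1/A = 1 − 1/1.133 = 0.1174.
Known gains sum to -0.0861 − 0.15 = -0.2361.
g_wv = 0.1174 + 0.2361 = 0.35.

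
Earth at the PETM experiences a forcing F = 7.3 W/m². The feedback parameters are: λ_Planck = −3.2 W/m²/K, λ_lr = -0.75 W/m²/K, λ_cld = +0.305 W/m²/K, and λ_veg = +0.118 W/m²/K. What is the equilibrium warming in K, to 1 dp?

Net feedback parameter λ = (−3.2) + (-0.75) + (+0.305) + (+0.118) = -3.527 W/m²/K.
ΔT = −F/λ = −7.3/(-3.527) = 2.1 K.

2.1 K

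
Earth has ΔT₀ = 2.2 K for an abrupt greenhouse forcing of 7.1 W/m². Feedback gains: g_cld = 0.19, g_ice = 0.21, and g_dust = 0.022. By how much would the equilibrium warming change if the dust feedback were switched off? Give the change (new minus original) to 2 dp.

-0.14 K

Original: g = 0.422, ΔT = 2.2/(1−0.422) = 3.8062 K.
Without dust: g' = 0.4, ΔT' = 2.2/(1−0.4) = 3.6667 K.
Change = 3.6667 − 3.8062 = -0.14 K.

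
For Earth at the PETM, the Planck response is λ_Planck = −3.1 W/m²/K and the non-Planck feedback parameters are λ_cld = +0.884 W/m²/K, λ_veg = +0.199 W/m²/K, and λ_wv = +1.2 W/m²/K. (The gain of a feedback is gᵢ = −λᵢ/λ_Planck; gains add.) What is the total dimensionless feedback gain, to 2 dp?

Convert to gains: g_cld = 0.884/3.1 = 0.2852; g_veg = 0.199/3.1 = 0.06419; g_wv = 1.2/3.1 = 0.3871.
Total gain g = 0.73649.

0.74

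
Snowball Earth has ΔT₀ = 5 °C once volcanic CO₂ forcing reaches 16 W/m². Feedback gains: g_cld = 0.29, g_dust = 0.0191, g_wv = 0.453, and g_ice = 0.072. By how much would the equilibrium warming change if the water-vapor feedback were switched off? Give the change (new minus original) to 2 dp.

Original: g = 0.8341, ΔT = 5/(1−0.8341) = 30.1386 °C.
Without water-vapor: g' = 0.3811, ΔT' = 5/(1−0.3811) = 8.0788 °C.
Change = 8.0788 − 30.1386 = -22.06 °C.

-22.06 °C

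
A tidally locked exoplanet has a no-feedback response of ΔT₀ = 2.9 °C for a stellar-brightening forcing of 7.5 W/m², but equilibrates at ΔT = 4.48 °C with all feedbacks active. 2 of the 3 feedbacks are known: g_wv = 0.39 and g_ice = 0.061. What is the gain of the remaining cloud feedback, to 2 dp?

Amplification A = ΔT/ΔT₀ = 4.48/2.9 = 1.545.
Total gain g = 1 − 1/A = 1 − 1/1.545 = 0.3528.
Known gains sum to 0.39 + 0.061 = 0.451.
g_cld = 0.3528 − 0.451 = -0.10.

-0.10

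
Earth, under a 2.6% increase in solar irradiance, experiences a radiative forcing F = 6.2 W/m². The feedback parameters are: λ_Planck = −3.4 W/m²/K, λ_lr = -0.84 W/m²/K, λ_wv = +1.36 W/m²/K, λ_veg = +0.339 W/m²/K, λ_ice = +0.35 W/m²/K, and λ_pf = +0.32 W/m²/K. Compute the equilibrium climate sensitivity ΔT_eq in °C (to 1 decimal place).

3.3 °C

Net feedback parameter λ = (−3.4) + (-0.84) + (+1.36) + (+0.339) + (+0.35) + (+0.32) = -1.871 W/m²/K.
ΔT = −F/λ = −6.2/(-1.871) = 3.3 °C.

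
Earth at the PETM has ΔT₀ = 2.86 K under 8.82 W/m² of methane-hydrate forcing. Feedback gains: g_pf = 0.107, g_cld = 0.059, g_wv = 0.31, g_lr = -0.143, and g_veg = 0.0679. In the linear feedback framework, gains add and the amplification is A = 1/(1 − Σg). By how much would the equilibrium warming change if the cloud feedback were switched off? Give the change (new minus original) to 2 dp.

-0.43 K

Original: g = 0.4009, ΔT = 2.86/(1−0.4009) = 4.7738 K.
Without cloud: g' = 0.3419, ΔT' = 2.86/(1−0.3419) = 4.3458 K.
Change = 4.3458 − 4.7738 = -0.43 K.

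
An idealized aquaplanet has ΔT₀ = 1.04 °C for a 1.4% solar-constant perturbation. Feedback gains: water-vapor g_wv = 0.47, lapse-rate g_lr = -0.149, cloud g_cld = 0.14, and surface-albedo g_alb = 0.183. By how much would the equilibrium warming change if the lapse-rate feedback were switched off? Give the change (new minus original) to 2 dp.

2.10 °C

Original: g = 0.644, ΔT = 1.04/(1−0.644) = 2.9213 °C.
Without lapse-rate: g' = 0.793, ΔT' = 1.04/(1−0.793) = 5.0242 °C.
Change = 5.0242 − 2.9213 = 2.10 °C.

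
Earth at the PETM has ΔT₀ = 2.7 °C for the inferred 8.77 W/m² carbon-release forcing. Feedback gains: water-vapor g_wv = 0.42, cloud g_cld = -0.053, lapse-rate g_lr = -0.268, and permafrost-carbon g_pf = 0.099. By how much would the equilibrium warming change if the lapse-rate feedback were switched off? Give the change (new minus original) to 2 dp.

1.69 °C

Original: g = 0.198, ΔT = 2.7/(1−0.198) = 3.3666 °C.
Without lapse-rate: g' = 0.466, ΔT' = 2.7/(1−0.466) = 5.0562 °C.
Change = 5.0562 − 3.3666 = 1.69 °C.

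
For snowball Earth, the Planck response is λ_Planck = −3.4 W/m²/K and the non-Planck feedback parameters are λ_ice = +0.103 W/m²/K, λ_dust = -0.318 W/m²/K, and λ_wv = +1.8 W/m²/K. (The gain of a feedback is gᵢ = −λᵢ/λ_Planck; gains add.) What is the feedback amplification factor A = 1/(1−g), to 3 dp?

Convert to gains: g_ice = 0.103/3.4 = 0.03029; g_dust = -0.318/3.4 = -0.09353; g_wv = 1.8/3.4 = 0.5294.
Total gain g = 0.46616.
A = 1/(1 − 0.46616) = 1.873.

1.873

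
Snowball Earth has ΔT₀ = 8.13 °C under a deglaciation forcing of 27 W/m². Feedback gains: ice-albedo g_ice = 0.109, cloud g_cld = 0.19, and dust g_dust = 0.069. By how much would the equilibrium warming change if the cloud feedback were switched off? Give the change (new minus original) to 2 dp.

Original: g = 0.368, ΔT = 8.13/(1−0.368) = 12.8639 °C.
Without cloud: g' = 0.178, ΔT' = 8.13/(1−0.178) = 9.8905 °C.
Change = 9.8905 − 12.8639 = -2.97 °C.

-2.97 °C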